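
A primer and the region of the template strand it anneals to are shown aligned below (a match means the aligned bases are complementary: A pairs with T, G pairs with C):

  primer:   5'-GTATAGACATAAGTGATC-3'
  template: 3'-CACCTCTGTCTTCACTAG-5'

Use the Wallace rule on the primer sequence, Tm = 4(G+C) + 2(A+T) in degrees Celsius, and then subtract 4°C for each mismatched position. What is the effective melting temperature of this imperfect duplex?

36°C

Primer base counts: A=7, T=5, G=4, C=2 → A+T=12, G+C=6
Perfect-match Tm = 2(12) + 4(6) = 24 + 24 = 48°C
Mismatches (positions where the bases are not complementary): 3 (at positions 3, 4, 10)
Effective Tm = 48 − 3×4 = 48 − 12 = 36°C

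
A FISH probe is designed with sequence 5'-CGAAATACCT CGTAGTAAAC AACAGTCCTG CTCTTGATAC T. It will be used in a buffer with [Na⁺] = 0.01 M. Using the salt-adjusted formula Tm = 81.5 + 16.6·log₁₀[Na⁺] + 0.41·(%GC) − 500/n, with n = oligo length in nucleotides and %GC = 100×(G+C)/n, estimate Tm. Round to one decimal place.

53.1°C

Length n = 41. Counting bases: A=13, T=11, C=11, G=6
G+C = 17, so %GC = 17/41 × 100 = 41.463%
Salt term: 16.6 × (-2) = -33.2
GC term: 0.41 × 41.463 = 17; length term: −500/41 = −12.195
Tm = 81.5 + (-33.2) + 17 − 12.195 = 53.105 → 53.1°C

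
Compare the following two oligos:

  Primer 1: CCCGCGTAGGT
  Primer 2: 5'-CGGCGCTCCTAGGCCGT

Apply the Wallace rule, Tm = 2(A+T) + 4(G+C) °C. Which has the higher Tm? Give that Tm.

Primer 1: A+T=3, G+C=8 → Tm = 2(3)+4(8) = 38°C
Primer 2: A+T=4, G+C=13 → Tm = 2(4)+4(13) = 60°C
38°C vs 60°C → primer 2 is higher.

Primer 2, 60°C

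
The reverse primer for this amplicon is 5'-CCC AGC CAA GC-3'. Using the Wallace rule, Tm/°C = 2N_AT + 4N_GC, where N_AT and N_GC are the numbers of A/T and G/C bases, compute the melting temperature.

Counting bases: A=3, C=6, T=0, G=2
AT pairs contribute 3, GC pairs contribute 8.
Tm = 4·8 + 2·3 = 32 + 6 = 38°C

38°C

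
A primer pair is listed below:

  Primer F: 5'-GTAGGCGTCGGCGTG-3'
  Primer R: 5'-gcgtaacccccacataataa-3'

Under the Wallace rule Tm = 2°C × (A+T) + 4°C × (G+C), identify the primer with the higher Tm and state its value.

Primer F: A+T=4, G+C=11 → Tm = 2(4)+4(11) = 52°C
Primer R: A+T=11, G+C=9 → Tm = 2(11)+4(9) = 58°C
52°C vs 58°C → primer R is higher.

Primer R, 58°C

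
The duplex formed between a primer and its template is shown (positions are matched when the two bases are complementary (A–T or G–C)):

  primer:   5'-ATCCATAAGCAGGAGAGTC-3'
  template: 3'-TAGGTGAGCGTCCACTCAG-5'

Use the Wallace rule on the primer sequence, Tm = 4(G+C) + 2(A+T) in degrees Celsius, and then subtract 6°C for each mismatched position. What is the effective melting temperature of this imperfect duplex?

32°C

Primer base counts: A=7, T=3, G=5, C=4 → A+T=10, G+C=9
Perfect-match Tm = 2(10) + 4(9) = 20 + 36 = 56°C
Mismatches (positions where the bases are not complementary): 4 (at positions 6, 7, 8, 14)
Effective Tm = 56 − 4×6 = 56 − 24 = 32°C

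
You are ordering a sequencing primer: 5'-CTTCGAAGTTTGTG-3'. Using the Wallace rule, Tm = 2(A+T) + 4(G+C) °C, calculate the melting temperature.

Counting bases: G=4, T=6, C=2, A=2
So N_AT = 8 and N_GC = 6.
Tm = 2×8 + 4×6 = 40°C

40°C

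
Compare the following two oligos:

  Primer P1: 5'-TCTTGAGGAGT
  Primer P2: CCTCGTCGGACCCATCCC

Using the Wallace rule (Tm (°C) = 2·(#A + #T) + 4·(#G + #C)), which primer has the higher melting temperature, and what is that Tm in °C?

Primer P2, 62°C

Primer P1: A+T=6, G+C=5 → Tm = 2(6)+4(5) = 32°C
Primer P2: A+T=5, G+C=13 → Tm = 2(5)+4(13) = 62°C
32°C vs 62°C → primer P2 is higher.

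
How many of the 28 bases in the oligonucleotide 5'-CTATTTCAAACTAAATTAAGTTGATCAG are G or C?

Scanning the sequence gives A=11, C=4, T=10, G=3.
Total G or C: 3 + 4 = 7

7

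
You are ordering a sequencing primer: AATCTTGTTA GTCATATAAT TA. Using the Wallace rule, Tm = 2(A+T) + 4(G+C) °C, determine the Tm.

Scanning the sequence gives A=8, G=2, C=2, T=10.
AT pairs contribute 18, GC pairs contribute 4.
Tm = 2×18 + 4×4 = 52°C

52°C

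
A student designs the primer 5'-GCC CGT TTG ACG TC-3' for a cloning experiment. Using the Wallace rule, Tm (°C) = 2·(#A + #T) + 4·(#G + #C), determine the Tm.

46°C

G=4, C=5, T=4, A=1
AT pairs contribute 5, GC pairs contribute 9.
Tm = 4·9 + 2·5 = 36 + 10 = 46°C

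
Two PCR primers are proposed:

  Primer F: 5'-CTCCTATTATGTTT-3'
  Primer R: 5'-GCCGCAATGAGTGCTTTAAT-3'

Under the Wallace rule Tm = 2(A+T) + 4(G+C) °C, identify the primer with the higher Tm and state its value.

Primer F: A+T=10, G+C=4 → Tm = 2(10)+4(4) = 36°C
Primer R: A+T=11, G+C=9 → Tm = 2(11)+4(9) = 58°C
36°C vs 58°C → primer R is higher.

Primer R, 58°C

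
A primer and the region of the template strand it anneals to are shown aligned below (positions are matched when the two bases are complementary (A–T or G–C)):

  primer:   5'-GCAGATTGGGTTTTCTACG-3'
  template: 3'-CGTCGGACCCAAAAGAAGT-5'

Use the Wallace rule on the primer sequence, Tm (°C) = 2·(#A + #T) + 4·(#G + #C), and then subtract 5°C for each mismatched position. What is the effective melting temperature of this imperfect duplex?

Primer base counts: A=3, T=7, G=6, C=3 → A+T=10, G+C=9
Perfect-match Tm = 2(10) + 4(9) = 20 + 36 = 56°C
Mismatches (positions where the bases are not complementary): 4 (at positions 5, 6, 17, 19)
Effective Tm = 56 − 4×5 = 56 − 20 = 36°C

36°C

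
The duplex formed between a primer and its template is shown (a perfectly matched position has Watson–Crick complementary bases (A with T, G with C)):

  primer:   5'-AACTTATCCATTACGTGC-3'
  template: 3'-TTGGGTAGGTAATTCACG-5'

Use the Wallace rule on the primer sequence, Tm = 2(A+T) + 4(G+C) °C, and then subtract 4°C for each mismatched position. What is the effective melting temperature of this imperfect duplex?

38°C

Primer base counts: A=5, T=6, G=2, C=5 → A+T=11, G+C=7
Perfect-match Tm = 2(11) + 4(7) = 22 + 28 = 50°C
Mismatches (positions where the bases are not complementary): 3 (at positions 4, 5, 14)
Effective Tm = 50 − 3×4 = 50 − 12 = 38°C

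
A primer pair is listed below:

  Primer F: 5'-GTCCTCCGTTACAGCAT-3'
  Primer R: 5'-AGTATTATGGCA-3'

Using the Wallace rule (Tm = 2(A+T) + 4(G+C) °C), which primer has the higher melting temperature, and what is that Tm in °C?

Primer F, 52°C

Primer F: A+T=8, G+C=9 → Tm = 2(8)+4(9) = 52°C
Primer R: A+T=8, G+C=4 → Tm = 2(8)+4(4) = 32°C
52°C vs 32°C → primer F is higher.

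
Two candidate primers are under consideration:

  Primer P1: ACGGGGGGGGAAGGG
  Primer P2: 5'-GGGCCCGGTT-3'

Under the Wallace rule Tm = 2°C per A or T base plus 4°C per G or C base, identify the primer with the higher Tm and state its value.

Primer P1: A+T=3, G+C=12 → Tm = 2(3)+4(12) = 54°C
Primer P2: A+T=2, G+C=8 → Tm = 2(2)+4(8) = 36°C
54°C vs 36°C → primer P1 is higher.

Primer P1, 54°C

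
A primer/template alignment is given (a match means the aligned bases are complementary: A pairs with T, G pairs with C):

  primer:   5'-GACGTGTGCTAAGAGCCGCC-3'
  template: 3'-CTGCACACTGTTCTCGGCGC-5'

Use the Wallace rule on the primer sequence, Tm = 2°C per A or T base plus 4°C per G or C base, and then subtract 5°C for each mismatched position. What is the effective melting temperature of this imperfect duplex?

Primer base counts: A=4, T=3, G=7, C=6 → A+T=7, G+C=13
Perfect-match Tm = 2(7) + 4(13) = 14 + 52 = 66°C
Mismatches (positions where the bases are not complementary): 3 (at positions 9, 10, 20)
Effective Tm = 66 − 3×5 = 66 − 15 = 51°C

51°C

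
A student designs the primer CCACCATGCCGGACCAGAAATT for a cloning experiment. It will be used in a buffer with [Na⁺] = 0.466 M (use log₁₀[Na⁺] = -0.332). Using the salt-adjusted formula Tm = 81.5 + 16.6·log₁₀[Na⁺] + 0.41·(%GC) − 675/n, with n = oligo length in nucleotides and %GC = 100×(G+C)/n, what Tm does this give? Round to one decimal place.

67.7°C

Length n = 22. Base counts: C=8, G=4, T=3, A=7
G+C = 12, so %GC = 12/22 × 100 = 54.545%
Salt term: 16.6 × (-0.332) = -5.511
GC term: 0.41 × 54.545 = 22.363; length term: −675/22 = −30.682
Tm = 81.5 + (-5.511) + 22.363 − 30.682 = 67.67 → 67.7°C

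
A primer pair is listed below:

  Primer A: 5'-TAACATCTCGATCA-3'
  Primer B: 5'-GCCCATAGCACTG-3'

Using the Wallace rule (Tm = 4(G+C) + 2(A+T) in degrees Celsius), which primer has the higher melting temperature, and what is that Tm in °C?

Primer A: A+T=9, G+C=5 → Tm = 2(9)+4(5) = 38°C
Primer B: A+T=5, G+C=8 → Tm = 2(5)+4(8) = 42°C
38°C vs 42°C → primer B is higher.

Primer B, 42°C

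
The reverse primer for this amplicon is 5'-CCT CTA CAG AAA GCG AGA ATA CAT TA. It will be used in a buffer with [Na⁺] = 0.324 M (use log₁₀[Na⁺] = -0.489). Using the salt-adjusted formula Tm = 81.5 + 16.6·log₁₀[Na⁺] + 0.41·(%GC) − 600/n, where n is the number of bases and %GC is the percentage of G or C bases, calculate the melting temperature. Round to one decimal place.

Length n = 26. Scanning the sequence gives C=6, T=5, G=4, A=11.
G+C = 10, so %GC = 10/26 × 100 = 38.462%
Salt term: 16.6 × (-0.489) = -8.117
GC term: 0.41 × 38.462 = 15.769; length term: −600/26 = −23.077
Tm = 81.5 + (-8.117) + 15.769 − 23.077 = 66.075 → 66.1°C

66.1°C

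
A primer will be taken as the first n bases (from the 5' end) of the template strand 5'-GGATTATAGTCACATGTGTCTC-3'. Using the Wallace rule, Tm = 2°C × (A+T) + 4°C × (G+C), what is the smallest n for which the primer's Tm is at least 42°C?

n = 16

First 15 bases: GGATTATAGTCACAT → Tm = 40°C (< 42°C)
First 16 bases: GGATTATAGTCACATG → Tm = 44°C (≥ 42°C)
Each additional base adds 2°C (A/T) or 4°C (G/C), so Tm is non-decreasing in n; n = 16 is the first length to reach 42°C.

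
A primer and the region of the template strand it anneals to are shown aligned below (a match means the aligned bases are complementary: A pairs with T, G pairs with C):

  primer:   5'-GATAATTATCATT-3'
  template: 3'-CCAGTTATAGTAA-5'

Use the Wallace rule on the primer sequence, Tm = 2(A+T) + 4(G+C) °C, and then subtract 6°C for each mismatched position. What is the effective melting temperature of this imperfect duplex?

Primer base counts: A=5, T=6, G=1, C=1 → A+T=11, G+C=2
Perfect-match Tm = 2(11) + 4(2) = 22 + 8 = 30°C
Mismatches (positions where the bases are not complementary): 3 (at positions 2, 4, 6)
Effective Tm = 30 − 3×6 = 30 − 18 = 12°C

12°C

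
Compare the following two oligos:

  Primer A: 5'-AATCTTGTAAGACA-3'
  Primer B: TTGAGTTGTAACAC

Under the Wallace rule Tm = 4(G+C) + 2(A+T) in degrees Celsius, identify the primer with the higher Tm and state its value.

Primer A: A+T=10, G+C=4 → Tm = 2(10)+4(4) = 36°C
Primer B: A+T=9, G+C=5 → Tm = 2(9)+4(5) = 38°C
36°C vs 38°C → primer B is higher.

Primer B, 38°C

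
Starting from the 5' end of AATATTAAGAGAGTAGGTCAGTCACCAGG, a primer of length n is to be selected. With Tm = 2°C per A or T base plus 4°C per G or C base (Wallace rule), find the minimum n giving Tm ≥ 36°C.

n = 15

First 14 bases: AATATTAAGAGAGT → Tm = 34°C (< 36°C)
First 15 bases: AATATTAAGAGAGTA → Tm = 36°C (≥ 36°C)
Each additional base adds 2°C (A/T) or 4°C (G/C), so Tm is non-decreasing in n; n = 15 is the first length to reach 36°C.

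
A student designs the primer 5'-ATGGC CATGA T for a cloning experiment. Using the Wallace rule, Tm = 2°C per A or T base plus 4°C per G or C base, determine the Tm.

32°C

Counting bases: G=3, C=2, T=3, A=3
So N_AT = 6 and N_GC = 5.
Tm = 2×6 + 4×5 = 32°C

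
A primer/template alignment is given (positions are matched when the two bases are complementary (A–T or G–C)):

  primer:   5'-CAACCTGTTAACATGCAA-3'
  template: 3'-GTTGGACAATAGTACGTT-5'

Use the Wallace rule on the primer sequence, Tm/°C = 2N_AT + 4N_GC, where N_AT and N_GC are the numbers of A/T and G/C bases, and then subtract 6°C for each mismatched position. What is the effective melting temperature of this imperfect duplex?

44°C

Primer base counts: A=7, T=4, G=2, C=5 → A+T=11, G+C=7
Perfect-match Tm = 2(11) + 4(7) = 22 + 28 = 50°C
Mismatches (positions where the bases are not complementary): 1 (at position 11)
Effective Tm = 50 − 1×6 = 50 − 6 = 44°C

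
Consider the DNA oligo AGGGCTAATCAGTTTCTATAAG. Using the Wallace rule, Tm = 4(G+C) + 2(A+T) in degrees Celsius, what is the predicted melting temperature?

Counting bases: T=7, C=3, G=5, A=7
A+T = 14, G+C = 8
Tm = 2×14 + 4×8 = 60°C

60°C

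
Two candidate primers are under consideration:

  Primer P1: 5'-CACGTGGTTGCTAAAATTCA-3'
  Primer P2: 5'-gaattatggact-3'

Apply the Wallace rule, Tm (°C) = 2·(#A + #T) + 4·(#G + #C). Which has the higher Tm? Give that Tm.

Primer P1, 56°C

Primer P1: A+T=12, G+C=8 → Tm = 2(12)+4(8) = 56°C
Primer P2: A+T=8, G+C=4 → Tm = 2(8)+4(4) = 32°C
56°C vs 32°C → primer P1 is higher.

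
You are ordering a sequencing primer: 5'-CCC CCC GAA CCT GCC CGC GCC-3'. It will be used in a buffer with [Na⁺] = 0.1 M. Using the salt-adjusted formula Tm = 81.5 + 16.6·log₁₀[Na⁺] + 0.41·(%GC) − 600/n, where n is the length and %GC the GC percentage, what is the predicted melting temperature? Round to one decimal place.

Length n = 21. Base counts: A=2, T=1, G=4, C=14
G+C = 18, so %GC = 18/21 × 100 = 85.714%
Salt term: 16.6 × (-1) = -16.6
GC term: 0.41 × 85.714 = 35.143; length term: −600/21 = −28.571
Tm = 81.5 + (-16.6) + 35.143 − 28.571 = 71.472 → 71.5°C

71.5°C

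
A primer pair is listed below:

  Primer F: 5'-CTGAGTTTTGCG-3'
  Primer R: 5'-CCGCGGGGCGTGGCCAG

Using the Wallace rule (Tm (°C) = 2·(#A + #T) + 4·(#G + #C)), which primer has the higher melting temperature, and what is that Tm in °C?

Primer R, 64°C

Primer F: A+T=6, G+C=6 → Tm = 2(6)+4(6) = 36°C
Primer R: A+T=2, G+C=15 → Tm = 2(2)+4(15) = 64°C
36°C vs 64°C → primer R is higher.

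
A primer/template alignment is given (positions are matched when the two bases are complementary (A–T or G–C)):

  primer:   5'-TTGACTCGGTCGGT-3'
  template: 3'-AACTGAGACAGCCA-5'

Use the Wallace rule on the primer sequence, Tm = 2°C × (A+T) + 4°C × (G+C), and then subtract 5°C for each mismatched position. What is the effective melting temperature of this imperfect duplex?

Primer base counts: A=1, T=5, G=5, C=3 → A+T=6, G+C=8
Perfect-match Tm = 2(6) + 4(8) = 12 + 32 = 44°C
Mismatches (positions where the bases are not complementary): 1 (at position 8)
Effective Tm = 44 − 1×5 = 44 − 5 = 39°C

39°C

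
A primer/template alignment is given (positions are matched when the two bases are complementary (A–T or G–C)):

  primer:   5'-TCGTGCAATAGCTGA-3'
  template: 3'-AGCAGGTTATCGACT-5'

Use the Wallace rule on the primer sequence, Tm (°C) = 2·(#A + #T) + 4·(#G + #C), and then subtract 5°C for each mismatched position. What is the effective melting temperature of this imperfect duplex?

Primer base counts: A=4, T=4, G=4, C=3 → A+T=8, G+C=7
Perfect-match Tm = 2(8) + 4(7) = 16 + 28 = 44°C
Mismatches (positions where the bases are not complementary): 1 (at position 5)
Effective Tm = 44 − 1×5 = 44 − 5 = 39°C

39°C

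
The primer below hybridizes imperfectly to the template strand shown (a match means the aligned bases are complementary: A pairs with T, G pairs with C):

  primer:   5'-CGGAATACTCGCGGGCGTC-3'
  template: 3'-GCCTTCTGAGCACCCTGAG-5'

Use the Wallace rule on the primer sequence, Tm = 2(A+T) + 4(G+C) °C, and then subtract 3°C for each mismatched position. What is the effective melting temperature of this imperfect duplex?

52°C

Primer base counts: A=3, T=3, G=7, C=6 → A+T=6, G+C=13
Perfect-match Tm = 2(6) + 4(13) = 12 + 52 = 64°C
Mismatches (positions where the bases are not complementary): 4 (at positions 6, 12, 16, 17)
Effective Tm = 64 − 4×3 = 64 − 12 = 52°C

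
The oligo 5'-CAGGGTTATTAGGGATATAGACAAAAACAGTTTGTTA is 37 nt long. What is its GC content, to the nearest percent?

32%

Counting bases: C=3, G=9, A=14, T=11
G+C = 9 + 3 = 12 out of 37 bases
%GC = 12/37 × 100 = 32.43% ≈ 32%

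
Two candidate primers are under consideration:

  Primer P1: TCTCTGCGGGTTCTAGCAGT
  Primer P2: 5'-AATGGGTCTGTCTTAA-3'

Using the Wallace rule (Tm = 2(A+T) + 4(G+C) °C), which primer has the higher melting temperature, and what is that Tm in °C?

Primer P1, 62°C

Primer P1: A+T=9, G+C=11 → Tm = 2(9)+4(11) = 62°C
Primer P2: A+T=10, G+C=6 → Tm = 2(10)+4(6) = 44°C
62°C vs 44°C → primer P1 is higher.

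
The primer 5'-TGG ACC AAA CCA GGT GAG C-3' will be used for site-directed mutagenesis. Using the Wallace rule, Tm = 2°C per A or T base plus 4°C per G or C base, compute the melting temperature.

Base counts: A=6, G=6, T=2, C=5
A+T = 8, G+C = 11
Tm = 2×8 + 4×11 = 60°C

60°C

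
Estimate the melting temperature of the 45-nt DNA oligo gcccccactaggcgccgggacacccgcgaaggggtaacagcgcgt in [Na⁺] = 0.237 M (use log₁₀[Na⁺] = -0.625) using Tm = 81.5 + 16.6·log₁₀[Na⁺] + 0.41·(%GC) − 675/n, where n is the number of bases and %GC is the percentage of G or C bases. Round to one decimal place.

Length n = 45. Base counts: T=3, A=9, C=17, G=16
G+C = 33, so %GC = 33/45 × 100 = 73.333%
Salt term: 16.6 × (-0.625) = -10.375
GC term: 0.41 × 73.333 = 30.067; length term: −675/45 = −15
Tm = 81.5 + (-10.375) + 30.067 − 15 = 86.192 → 86.2°C

86.2°C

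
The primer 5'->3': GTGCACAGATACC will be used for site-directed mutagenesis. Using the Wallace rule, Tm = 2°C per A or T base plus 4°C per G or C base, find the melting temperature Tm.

40°C

Base counts: G=3, C=4, T=2, A=4
AT pairs contribute 6, GC pairs contribute 7.
Tm = 4·7 + 2·6 = 28 + 12 = 40°C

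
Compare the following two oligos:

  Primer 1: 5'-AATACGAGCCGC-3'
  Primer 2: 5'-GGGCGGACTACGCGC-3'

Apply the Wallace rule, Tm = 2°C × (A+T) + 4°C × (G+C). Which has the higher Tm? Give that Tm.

Primer 1: A+T=5, G+C=7 → Tm = 2(5)+4(7) = 38°C
Primer 2: A+T=3, G+C=12 → Tm = 2(3)+4(12) = 54°C
38°C vs 54°C → primer 2 is higher.

Primer 2, 54°C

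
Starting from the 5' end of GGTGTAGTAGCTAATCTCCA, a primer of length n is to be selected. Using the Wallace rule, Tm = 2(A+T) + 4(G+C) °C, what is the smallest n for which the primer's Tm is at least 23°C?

First 7 bases: GGTGTAG → Tm = 22°C (< 23°C)
First 8 bases: GGTGTAGT → Tm = 24°C (≥ 23°C)
Since every base adds ≥2°C, Tm only increases with n, so the threshold is first crossed at n = 8.

n = 8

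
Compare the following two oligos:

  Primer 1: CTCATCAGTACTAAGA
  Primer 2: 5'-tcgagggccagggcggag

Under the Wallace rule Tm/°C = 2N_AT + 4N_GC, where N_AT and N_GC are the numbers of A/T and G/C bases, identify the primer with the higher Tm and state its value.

Primer 2, 64°C

Primer 1: A+T=10, G+C=6 → Tm = 2(10)+4(6) = 44°C
Primer 2: A+T=4, G+C=14 → Tm = 2(4)+4(14) = 64°C
44°C vs 64°C → primer 2 is higher.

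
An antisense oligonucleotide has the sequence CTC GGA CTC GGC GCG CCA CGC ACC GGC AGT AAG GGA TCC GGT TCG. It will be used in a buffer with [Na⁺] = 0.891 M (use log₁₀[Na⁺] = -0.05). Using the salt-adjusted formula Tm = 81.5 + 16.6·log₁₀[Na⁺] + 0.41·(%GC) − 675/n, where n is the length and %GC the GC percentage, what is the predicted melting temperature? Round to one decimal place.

Length n = 45. A=7, T=6, G=16, C=16
G+C = 32, so %GC = 32/45 × 100 = 71.111%
Salt term: 16.6 × (-0.05) = -0.83
GC term: 0.41 × 71.111 = 29.156; length term: −675/45 = −15
Tm = 81.5 + (-0.83) + 29.156 − 15 = 94.826 → 94.8°C

94.8°C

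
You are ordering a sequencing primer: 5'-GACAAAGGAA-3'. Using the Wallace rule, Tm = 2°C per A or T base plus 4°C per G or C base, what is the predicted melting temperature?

28°C

Base counts: A=6, C=1, G=3, T=0
So N_AT = 6 and N_GC = 4.
Tm = 2×6 + 4×4 = 28°C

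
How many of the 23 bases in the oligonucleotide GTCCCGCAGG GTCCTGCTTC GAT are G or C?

Base counts: G=7, T=6, C=8, A=2
G+C = 7 + 8 = 15

15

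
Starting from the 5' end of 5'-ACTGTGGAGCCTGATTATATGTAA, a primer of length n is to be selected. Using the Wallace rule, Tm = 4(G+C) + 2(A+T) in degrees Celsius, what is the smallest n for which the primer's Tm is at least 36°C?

n = 11

First 10 bases: ACTGTGGAGC → Tm = 32°C (< 36°C)
First 11 bases: ACTGTGGAGCC → Tm = 36°C (≥ 36°C)
Each additional base adds 2°C (A/T) or 4°C (G/C), so Tm is non-decreasing in n; n = 11 is the first length to reach 36°C.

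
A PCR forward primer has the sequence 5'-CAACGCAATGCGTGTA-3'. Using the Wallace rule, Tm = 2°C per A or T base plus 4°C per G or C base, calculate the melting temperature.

Counting bases: C=4, A=5, T=3, G=4
AT pairs contribute 8, GC pairs contribute 8.
Tm = 2×8 + 4×8 = 48°C

48°C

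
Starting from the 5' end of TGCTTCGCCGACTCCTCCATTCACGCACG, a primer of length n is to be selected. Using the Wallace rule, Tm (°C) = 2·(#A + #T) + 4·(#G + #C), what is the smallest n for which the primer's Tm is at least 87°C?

n = 28

First 27 bases: TGCTTCGCCGACTCCTCCATTCACGCA → Tm = 86°C (< 87°C)
First 28 bases: TGCTTCGCCGACTCCTCCATTCACGCAC → Tm = 90°C (≥ 87°C)
Each additional base adds 2°C (A/T) or 4°C (G/C), so Tm is non-decreasing in n; n = 28 is the first length to reach 87°C.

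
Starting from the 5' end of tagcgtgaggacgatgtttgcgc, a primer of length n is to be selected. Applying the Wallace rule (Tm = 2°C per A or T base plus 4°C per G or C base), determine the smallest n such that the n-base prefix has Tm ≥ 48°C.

First 15 bases: TAGCGTGAGGACGAT → Tm = 46°C (< 48°C)
First 16 bases: TAGCGTGAGGACGATG → Tm = 50°C (≥ 48°C)
Each additional base adds 2°C (A/T) or 4°C (G/C), so Tm is non-decreasing in n; n = 16 is the first length to reach 48°C.

n = 16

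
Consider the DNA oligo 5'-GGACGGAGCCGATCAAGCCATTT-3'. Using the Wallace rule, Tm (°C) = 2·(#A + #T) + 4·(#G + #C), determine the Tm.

Scanning the sequence gives T=4, G=7, A=6, C=6.
So N_AT = 10 and N_GC = 13.
Tm = 2(10) + 4(13) = 20 + 52 = 72°C

72°C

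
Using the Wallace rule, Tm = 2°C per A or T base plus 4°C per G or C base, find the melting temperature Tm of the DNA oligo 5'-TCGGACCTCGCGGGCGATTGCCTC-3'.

82°C

Base counts: T=5, A=2, G=8, C=9
A+T = 7, G+C = 17
Tm = 4·17 + 2·7 = 68 + 14 = 82°C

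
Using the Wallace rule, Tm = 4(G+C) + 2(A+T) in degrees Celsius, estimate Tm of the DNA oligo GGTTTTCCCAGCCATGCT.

56°C

Scanning the sequence gives G=4, A=2, T=6, C=6.
So N_AT = 8 and N_GC = 10.
Tm = 2×8 + 4×10 = 56°C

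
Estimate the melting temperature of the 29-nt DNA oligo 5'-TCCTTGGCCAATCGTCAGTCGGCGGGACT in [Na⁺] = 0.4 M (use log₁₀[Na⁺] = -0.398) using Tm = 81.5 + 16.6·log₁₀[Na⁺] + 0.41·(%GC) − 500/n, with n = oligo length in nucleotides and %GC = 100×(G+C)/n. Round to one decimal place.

83.1°C

Length n = 29. C=9, A=4, G=9, T=7
G+C = 18, so %GC = 18/29 × 100 = 62.069%
Salt term: 16.6 × (-0.398) = -6.607
GC term: 0.41 × 62.069 = 25.448; length term: −500/29 = −17.241
Tm = 81.5 + (-6.607) + 25.448 − 17.241 = 83.1 → 83.1°C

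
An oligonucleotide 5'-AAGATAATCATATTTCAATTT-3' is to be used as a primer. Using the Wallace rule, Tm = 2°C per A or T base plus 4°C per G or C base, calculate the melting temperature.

48°C

Base counts: A=9, C=2, G=1, T=9
AT pairs contribute 18, GC pairs contribute 3.
Tm = 2×18 + 4×3 = 48°C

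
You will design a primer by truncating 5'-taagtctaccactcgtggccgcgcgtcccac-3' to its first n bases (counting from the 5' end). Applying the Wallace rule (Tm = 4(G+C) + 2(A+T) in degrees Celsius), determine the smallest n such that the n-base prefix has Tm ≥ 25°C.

n = 10

First 9 bases: TAAGTCTAC → Tm = 24°C (< 25°C)
First 10 bases: TAAGTCTACC → Tm = 28°C (≥ 25°C)
Each additional base adds 2°C (A/T) or 4°C (G/C), so Tm is non-decreasing in n; n = 10 is the first length to reach 25°C.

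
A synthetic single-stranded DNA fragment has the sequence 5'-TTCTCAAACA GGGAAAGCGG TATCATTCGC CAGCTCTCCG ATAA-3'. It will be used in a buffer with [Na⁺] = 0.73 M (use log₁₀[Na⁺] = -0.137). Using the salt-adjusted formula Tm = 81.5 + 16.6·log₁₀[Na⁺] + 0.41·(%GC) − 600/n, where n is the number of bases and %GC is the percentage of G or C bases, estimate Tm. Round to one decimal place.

85.2°C

Length n = 44. Counting bases: T=10, A=13, G=9, C=12
G+C = 21, so %GC = 21/44 × 100 = 47.727%
Salt term: 16.6 × (-0.137) = -2.274
GC term: 0.41 × 47.727 = 19.568; length term: −600/44 = −13.636
Tm = 81.5 + (-2.274) + 19.568 − 13.636 = 85.158 → 85.2°C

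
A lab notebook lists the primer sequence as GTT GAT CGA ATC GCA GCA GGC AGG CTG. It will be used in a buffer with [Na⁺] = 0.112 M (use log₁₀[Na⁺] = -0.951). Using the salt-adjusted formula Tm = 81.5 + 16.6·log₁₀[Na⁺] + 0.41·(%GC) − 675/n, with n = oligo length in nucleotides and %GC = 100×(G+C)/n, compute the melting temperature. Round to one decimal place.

65.0°C

Length n = 27. Base counts: A=6, T=5, G=10, C=6
G+C = 16, so %GC = 16/27 × 100 = 59.259%
Salt term: 16.6 × (-0.951) = -15.787
GC term: 0.41 × 59.259 = 24.296; length term: −675/27 = −25
Tm = 81.5 + (-15.787) + 24.296 − 25 = 65.009 → 65.0°C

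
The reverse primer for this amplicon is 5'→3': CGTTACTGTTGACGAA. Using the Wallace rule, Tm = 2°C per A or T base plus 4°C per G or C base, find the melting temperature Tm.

Base counts: T=5, A=4, C=3, G=4
A+T = 9, G+C = 7
Tm = 2×9 + 4×7 = 46°C

46°C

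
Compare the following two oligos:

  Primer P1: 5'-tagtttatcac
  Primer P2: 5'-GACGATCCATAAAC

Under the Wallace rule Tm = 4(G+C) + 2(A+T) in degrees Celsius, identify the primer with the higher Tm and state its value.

Primer P1: A+T=8, G+C=3 → Tm = 2(8)+4(3) = 28°C
Primer P2: A+T=8, G+C=6 → Tm = 2(8)+4(6) = 40°C
28°C vs 40°C → primer P2 is higher.

Primer P2, 40°C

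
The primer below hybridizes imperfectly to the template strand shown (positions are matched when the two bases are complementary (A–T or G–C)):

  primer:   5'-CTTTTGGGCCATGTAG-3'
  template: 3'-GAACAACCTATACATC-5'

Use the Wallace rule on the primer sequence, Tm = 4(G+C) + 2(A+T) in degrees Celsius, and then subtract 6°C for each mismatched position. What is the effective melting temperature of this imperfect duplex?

24°C

Primer base counts: A=2, T=6, G=5, C=3 → A+T=8, G+C=8
Perfect-match Tm = 2(8) + 4(8) = 16 + 32 = 48°C
Mismatches (positions where the bases are not complementary): 4 (at positions 4, 6, 9, 10)
Effective Tm = 48 − 4×6 = 48 − 24 = 24°C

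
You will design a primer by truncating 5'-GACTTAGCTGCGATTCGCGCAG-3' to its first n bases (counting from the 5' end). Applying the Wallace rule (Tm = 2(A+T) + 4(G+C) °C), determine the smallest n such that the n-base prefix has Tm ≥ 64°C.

First 19 bases: GACTTAGCTGCGATTCGCG → Tm = 60°C (< 64°C)
First 20 bases: GACTTAGCTGCGATTCGCGC → Tm = 64°C (≥ 64°C)
Since every base adds ≥2°C, Tm only increases with n, so the threshold is first crossed at n = 20.

n = 20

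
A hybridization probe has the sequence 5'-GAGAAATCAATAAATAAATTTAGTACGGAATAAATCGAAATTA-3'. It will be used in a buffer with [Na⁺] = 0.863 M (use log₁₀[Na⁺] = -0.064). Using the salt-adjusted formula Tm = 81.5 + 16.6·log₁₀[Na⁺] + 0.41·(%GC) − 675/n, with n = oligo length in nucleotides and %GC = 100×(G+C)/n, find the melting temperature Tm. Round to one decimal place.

Length n = 43. Base counts: G=6, C=3, A=23, T=11
G+C = 9, so %GC = 9/43 × 100 = 20.93%
Salt term: 16.6 × (-0.064) = -1.062
GC term: 0.41 × 20.93 = 8.581; length term: −675/43 = −15.698
Tm = 81.5 + (-1.062) + 8.581 − 15.698 = 73.321 → 73.3°C

73.3°C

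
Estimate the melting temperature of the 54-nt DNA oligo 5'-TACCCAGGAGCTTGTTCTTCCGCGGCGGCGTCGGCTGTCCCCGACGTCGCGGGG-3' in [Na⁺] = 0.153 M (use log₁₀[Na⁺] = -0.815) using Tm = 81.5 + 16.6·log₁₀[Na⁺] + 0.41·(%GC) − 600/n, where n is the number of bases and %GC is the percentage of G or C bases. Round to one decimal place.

86.5°C

Length n = 54. Scanning the sequence gives C=19, T=11, G=20, A=4.
G+C = 39, so %GC = 39/54 × 100 = 72.222%
Salt term: 16.6 × (-0.815) = -13.529
GC term: 0.41 × 72.222 = 29.611; length term: −600/54 = −11.111
Tm = 81.5 + (-13.529) + 29.611 − 11.111 = 86.471 → 86.5°C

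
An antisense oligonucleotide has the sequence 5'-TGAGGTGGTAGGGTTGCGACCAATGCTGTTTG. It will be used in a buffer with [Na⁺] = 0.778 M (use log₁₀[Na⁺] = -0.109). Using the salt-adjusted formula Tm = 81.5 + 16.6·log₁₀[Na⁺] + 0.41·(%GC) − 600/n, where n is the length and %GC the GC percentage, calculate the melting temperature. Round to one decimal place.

82.7°C

Length n = 32. Base counts: G=13, A=5, T=10, C=4
G+C = 17, so %GC = 17/32 × 100 = 53.125%
Salt term: 16.6 × (-0.109) = -1.809
GC term: 0.41 × 53.125 = 21.781; length term: −600/32 = −18.75
Tm = 81.5 + (-1.809) + 21.781 − 18.75 = 82.722 → 82.7°C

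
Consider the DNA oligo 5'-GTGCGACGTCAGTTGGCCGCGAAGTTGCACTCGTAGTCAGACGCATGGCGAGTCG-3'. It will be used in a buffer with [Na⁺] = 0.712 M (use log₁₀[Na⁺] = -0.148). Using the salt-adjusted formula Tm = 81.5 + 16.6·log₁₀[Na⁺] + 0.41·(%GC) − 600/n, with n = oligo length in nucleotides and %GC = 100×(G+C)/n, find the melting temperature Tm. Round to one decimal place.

93.5°C

Length n = 55. Counting bases: T=11, C=14, A=10, G=20
G+C = 34, so %GC = 34/55 × 100 = 61.818%
Salt term: 16.6 × (-0.148) = -2.457
GC term: 0.41 × 61.818 = 25.345; length term: −600/55 = −10.909
Tm = 81.5 + (-2.457) + 25.345 − 10.909 = 93.479 → 93.5°C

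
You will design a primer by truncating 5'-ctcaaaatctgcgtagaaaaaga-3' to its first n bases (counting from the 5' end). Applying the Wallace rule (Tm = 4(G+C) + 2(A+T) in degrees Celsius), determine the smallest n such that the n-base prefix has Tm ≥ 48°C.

n = 17

First 16 bases: CTCAAAATCTGCGTAG → Tm = 46°C (< 48°C)
First 17 bases: CTCAAAATCTGCGTAGA → Tm = 48°C (≥ 48°C)
Since every base adds ≥2°C, Tm only increases with n, so the threshold is first crossed at n = 17.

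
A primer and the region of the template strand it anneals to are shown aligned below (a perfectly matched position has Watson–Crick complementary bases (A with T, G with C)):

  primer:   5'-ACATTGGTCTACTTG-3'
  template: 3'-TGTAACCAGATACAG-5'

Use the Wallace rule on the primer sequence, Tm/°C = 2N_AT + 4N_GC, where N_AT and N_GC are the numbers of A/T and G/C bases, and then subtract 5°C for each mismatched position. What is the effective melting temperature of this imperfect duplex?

27°C

Primer base counts: A=3, T=6, G=3, C=3 → A+T=9, G+C=6
Perfect-match Tm = 2(9) + 4(6) = 18 + 24 = 42°C
Mismatches (positions where the bases are not complementary): 3 (at positions 12, 13, 15)
Effective Tm = 42 − 3×5 = 42 − 15 = 27°C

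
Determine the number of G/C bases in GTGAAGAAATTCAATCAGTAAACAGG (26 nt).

Scanning the sequence gives C=3, G=6, T=5, A=12.
Total G or C: 6 + 3 = 9

9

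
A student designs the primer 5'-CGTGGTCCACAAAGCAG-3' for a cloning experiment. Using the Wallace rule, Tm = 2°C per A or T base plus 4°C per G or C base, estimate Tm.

54°C

A=5, G=5, T=2, C=5
So N_AT = 7 and N_GC = 10.
Tm = 4·10 + 2·7 = 40 + 14 = 54°C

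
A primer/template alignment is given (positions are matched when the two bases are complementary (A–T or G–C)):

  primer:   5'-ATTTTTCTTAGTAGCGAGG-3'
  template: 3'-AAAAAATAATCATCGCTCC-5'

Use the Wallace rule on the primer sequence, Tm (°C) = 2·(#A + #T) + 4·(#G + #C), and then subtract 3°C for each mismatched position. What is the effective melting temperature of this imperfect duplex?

46°C

Primer base counts: A=4, T=8, G=5, C=2 → A+T=12, G+C=7
Perfect-match Tm = 2(12) + 4(7) = 24 + 28 = 52°C
Mismatches (positions where the bases are not complementary): 2 (at positions 1, 7)
Effective Tm = 52 − 2×3 = 52 − 6 = 46°C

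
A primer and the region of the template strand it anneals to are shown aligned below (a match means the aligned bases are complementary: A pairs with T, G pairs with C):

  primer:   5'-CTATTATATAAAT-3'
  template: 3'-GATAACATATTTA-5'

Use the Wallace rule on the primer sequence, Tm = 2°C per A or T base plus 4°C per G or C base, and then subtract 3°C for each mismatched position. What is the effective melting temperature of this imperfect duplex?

Primer base counts: A=6, T=6, G=0, C=1 → A+T=12, G+C=1
Perfect-match Tm = 2(12) + 4(1) = 24 + 4 = 28°C
Mismatches (positions where the bases are not complementary): 1 (at position 6)
Effective Tm = 28 − 1×3 = 28 − 3 = 25°C

25°C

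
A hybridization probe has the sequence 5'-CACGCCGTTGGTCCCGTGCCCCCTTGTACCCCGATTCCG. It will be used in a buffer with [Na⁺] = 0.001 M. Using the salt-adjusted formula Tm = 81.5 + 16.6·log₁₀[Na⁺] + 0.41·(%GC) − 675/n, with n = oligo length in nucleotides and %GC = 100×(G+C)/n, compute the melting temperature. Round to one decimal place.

42.8°C

Length n = 39. T=9, G=9, A=3, C=18
G+C = 27, so %GC = 27/39 × 100 = 69.231%
Salt term: 16.6 × (-3) = -49.8
GC term: 0.41 × 69.231 = 28.385; length term: −675/39 = −17.308
Tm = 81.5 + (-49.8) + 28.385 − 17.308 = 42.777 → 42.8°C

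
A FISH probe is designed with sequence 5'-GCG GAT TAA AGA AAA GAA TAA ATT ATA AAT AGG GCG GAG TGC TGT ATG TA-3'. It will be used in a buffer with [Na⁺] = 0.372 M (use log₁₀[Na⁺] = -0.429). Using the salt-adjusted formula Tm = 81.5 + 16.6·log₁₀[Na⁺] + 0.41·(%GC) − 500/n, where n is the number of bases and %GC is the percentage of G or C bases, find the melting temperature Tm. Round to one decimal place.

Length n = 50. Scanning the sequence gives C=3, G=14, A=21, T=12.
G+C = 17, so %GC = 17/50 × 100 = 34%
Salt term: 16.6 × (-0.429) = -7.121
GC term: 0.41 × 34 = 13.94; length term: −500/50 = −10
Tm = 81.5 + (-7.121) + 13.94 − 10 = 78.319 → 78.3°C

78.3°C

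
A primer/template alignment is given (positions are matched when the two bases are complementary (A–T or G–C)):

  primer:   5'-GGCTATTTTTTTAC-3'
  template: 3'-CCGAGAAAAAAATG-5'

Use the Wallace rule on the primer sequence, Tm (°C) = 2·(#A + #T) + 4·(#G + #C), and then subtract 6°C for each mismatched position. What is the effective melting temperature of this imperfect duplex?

Primer base counts: A=2, T=8, G=2, C=2 → A+T=10, G+C=4
Perfect-match Tm = 2(10) + 4(4) = 20 + 16 = 36°C
Mismatches (positions where the bases are not complementary): 1 (at position 5)
Effective Tm = 36 − 1×6 = 36 − 6 = 30°C

30°C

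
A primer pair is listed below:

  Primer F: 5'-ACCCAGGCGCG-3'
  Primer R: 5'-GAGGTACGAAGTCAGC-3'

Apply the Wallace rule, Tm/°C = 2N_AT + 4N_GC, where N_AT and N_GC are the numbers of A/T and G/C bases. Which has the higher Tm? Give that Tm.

Primer F: A+T=2, G+C=9 → Tm = 2(2)+4(9) = 40°C
Primer R: A+T=7, G+C=9 → Tm = 2(7)+4(9) = 50°C
40°C vs 50°C → primer R is higher.

Primer R, 50°C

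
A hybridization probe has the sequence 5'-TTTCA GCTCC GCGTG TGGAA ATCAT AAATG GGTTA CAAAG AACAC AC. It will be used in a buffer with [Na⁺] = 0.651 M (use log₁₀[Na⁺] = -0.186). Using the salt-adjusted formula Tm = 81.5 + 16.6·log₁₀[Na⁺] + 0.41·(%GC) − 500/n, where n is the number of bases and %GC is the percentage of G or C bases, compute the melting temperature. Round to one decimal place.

85.2°C

Length n = 47. Scanning the sequence gives A=16, C=10, T=11, G=10.
G+C = 20, so %GC = 20/47 × 100 = 42.553%
Salt term: 16.6 × (-0.186) = -3.088
GC term: 0.41 × 42.553 = 17.447; length term: −500/47 = −10.638
Tm = 81.5 + (-3.088) + 17.447 − 10.638 = 85.221 → 85.2°C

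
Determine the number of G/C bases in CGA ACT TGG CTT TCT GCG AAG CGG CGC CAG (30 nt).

Counting bases: A=5, C=9, T=6, G=10
G+C = 10 + 9 = 19

19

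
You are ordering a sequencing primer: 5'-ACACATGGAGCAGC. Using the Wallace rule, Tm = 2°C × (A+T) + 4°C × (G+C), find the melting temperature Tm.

44°C

Base counts: T=1, C=4, A=5, G=4
So N_AT = 6 and N_GC = 8.
Tm = 2(6) + 4(8) = 12 + 32 = 44°C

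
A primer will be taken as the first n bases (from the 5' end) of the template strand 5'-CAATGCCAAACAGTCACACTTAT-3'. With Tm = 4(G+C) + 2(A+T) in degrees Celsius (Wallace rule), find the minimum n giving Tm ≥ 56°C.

First 18 bases: CAATGCCAAACAGTCACA → Tm = 52°C (< 56°C)
First 19 bases: CAATGCCAAACAGTCACAC → Tm = 56°C (≥ 56°C)
Since every base adds ≥2°C, Tm only increases with n, so the threshold is first crossed at n = 19.

n = 19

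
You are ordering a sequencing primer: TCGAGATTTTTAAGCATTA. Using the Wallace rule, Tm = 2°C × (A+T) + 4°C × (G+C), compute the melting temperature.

48°C

Scanning the sequence gives T=8, A=6, C=2, G=3.
So N_AT = 14 and N_GC = 5.
Tm = 2×14 + 4×5 = 48°C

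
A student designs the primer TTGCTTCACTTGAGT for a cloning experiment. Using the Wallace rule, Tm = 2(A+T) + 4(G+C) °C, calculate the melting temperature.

42°C

Base counts: G=3, A=2, C=3, T=7
So N_AT = 9 and N_GC = 6.
Tm = 4·6 + 2·9 = 24 + 18 = 42°C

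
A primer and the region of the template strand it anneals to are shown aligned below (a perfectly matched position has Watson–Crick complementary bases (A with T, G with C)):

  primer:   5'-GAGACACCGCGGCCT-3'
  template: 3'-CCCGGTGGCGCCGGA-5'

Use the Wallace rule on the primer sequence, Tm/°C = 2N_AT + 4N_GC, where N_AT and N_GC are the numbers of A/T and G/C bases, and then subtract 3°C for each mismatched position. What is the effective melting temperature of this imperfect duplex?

46°C

Primer base counts: A=3, T=1, G=5, C=6 → A+T=4, G+C=11
Perfect-match Tm = 2(4) + 4(11) = 8 + 44 = 52°C
Mismatches (positions where the bases are not complementary): 2 (at positions 2, 4)
Effective Tm = 52 − 2×3 = 52 − 6 = 46°C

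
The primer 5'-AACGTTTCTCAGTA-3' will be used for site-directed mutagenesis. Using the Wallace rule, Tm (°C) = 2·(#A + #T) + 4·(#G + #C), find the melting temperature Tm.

Counting bases: A=4, C=3, G=2, T=5
AT pairs contribute 9, GC pairs contribute 5.
Tm = 2×9 + 4×5 = 38°C

38°C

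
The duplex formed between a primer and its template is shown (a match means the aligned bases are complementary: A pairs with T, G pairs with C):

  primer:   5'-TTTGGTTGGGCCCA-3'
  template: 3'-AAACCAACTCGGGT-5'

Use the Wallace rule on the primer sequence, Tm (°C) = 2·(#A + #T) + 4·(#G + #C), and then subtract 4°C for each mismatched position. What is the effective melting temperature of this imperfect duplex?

40°C

Primer base counts: A=1, T=5, G=5, C=3 → A+T=6, G+C=8
Perfect-match Tm = 2(6) + 4(8) = 12 + 32 = 44°C
Mismatches (positions where the bases are not complementary): 1 (at position 9)
Effective Tm = 44 − 1×4 = 44 − 4 = 40°C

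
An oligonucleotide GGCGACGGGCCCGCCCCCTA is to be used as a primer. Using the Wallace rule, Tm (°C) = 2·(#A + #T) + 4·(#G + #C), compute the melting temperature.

Counting bases: G=7, A=2, T=1, C=10
AT pairs contribute 3, GC pairs contribute 17.
Tm = 2×3 + 4×17 = 74°C

74°C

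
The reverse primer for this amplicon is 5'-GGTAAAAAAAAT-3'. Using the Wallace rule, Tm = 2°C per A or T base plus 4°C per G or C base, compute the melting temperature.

28°C

G=2, A=8, C=0, T=2
A+T = 10, G+C = 2
Tm = 4·2 + 2·10 = 8 + 20 = 28°C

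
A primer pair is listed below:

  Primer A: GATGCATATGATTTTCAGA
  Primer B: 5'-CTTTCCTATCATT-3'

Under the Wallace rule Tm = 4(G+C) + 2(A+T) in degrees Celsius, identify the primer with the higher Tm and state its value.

Primer A: A+T=13, G+C=6 → Tm = 2(13)+4(6) = 50°C
Primer B: A+T=9, G+C=4 → Tm = 2(9)+4(4) = 34°C
50°C vs 34°C → primer A is higher.

Primer A, 50°C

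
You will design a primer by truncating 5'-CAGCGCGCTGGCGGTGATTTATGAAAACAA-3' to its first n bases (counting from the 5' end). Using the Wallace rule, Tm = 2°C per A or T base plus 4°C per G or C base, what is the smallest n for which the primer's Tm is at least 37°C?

n = 11

First 10 bases: CAGCGCGCTG → Tm = 36°C (< 37°C)
First 11 bases: CAGCGCGCTGG → Tm = 40°C (≥ 37°C)
Each additional base adds 2°C (A/T) or 4°C (G/C), so Tm is non-decreasing in n; n = 11 is the first length to reach 37°C.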